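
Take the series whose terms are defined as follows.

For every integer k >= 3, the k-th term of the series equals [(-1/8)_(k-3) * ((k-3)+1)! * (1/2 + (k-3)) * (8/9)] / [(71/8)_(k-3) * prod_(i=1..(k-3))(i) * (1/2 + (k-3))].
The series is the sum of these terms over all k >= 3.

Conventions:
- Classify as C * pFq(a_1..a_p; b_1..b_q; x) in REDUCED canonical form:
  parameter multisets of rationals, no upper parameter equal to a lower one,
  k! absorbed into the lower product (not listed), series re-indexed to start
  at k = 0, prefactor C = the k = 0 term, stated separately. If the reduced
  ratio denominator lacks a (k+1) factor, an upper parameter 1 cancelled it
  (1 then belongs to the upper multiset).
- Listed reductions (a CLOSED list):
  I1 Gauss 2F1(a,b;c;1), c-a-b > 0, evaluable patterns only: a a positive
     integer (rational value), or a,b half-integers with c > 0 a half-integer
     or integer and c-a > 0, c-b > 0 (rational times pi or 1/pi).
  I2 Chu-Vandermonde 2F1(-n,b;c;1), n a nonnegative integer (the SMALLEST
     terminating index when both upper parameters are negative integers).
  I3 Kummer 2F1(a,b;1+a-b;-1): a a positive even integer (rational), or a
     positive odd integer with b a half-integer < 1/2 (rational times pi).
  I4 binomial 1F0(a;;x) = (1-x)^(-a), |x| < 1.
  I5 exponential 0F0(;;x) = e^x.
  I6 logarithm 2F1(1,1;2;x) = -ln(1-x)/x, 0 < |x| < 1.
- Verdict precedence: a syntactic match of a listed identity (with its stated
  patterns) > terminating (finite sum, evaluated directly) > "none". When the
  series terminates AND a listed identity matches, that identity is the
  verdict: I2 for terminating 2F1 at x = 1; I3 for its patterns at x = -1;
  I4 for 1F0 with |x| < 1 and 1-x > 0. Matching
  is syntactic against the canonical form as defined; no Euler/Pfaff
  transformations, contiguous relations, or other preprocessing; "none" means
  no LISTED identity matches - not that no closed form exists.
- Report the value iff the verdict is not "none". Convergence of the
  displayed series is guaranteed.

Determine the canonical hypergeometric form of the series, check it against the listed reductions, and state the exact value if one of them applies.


Key step: from the first term 8/9: the product of the first k integers (C = 8/9) is k!.
Ratio: r(k) = 1 * (k-1/8) (k+2) / [(k+71/8) (k+1)] - poly over poly, x = 1 from leading terms; C = 8/9 at k = 0.

Reduced: x = 1, 2F1, upper = {-1/8, 2}, lower = {71/8}, C = 8/9. Verdict at x = 1: the Gauss summation I1 matches (x = 1: the Gamma ratio telescopes since c-a-b = 7 > 0 and a = 2 in Z>0). Hence: 55/64.


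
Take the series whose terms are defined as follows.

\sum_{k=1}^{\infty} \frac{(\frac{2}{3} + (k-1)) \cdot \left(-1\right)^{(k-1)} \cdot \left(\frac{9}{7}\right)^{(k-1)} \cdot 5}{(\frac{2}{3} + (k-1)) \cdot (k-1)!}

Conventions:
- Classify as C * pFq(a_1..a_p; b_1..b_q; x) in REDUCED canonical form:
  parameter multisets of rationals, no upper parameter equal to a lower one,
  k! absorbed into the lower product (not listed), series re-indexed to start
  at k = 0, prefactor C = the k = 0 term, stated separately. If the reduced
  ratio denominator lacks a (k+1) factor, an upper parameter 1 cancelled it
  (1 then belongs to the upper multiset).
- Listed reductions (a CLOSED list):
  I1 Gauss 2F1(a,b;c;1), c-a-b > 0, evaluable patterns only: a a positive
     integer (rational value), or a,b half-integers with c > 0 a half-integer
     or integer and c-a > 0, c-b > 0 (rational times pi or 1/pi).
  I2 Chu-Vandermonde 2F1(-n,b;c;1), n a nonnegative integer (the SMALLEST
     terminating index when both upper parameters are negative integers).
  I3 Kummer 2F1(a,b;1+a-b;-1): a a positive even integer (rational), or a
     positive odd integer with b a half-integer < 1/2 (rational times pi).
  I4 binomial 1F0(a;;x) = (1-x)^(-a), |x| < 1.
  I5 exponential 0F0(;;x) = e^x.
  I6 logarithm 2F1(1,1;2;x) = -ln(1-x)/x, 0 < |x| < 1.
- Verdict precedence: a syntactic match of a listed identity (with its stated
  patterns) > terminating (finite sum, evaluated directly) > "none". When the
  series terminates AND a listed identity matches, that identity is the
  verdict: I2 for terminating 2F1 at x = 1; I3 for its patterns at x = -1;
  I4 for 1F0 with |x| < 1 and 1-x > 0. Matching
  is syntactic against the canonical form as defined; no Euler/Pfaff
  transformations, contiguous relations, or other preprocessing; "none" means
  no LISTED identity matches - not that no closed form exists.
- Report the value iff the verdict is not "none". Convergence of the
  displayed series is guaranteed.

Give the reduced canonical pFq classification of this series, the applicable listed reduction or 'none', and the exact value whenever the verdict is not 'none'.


The series (x = -\frac{9}{7}) is 0F0: upper {-}, lower {-}, prefactor 5. Verdict at x = -\frac{9}{7}: the I5 exponential reduction matches (the 0F0 exponential series at x = -\frac{9}{7}). Sum: 5 \cdot e^{-\frac{9}{7}}.

First insight: from the first term 5: the factor k + 2/3 cancels (top and bottom), leaving prefactor 5.
Adjacent-term ratio: r(k) = -\frac{9}{7} * 1 / [(k+1)] ; factor over Q: parameters, x = -\frac{9}{7}, and C = 5.


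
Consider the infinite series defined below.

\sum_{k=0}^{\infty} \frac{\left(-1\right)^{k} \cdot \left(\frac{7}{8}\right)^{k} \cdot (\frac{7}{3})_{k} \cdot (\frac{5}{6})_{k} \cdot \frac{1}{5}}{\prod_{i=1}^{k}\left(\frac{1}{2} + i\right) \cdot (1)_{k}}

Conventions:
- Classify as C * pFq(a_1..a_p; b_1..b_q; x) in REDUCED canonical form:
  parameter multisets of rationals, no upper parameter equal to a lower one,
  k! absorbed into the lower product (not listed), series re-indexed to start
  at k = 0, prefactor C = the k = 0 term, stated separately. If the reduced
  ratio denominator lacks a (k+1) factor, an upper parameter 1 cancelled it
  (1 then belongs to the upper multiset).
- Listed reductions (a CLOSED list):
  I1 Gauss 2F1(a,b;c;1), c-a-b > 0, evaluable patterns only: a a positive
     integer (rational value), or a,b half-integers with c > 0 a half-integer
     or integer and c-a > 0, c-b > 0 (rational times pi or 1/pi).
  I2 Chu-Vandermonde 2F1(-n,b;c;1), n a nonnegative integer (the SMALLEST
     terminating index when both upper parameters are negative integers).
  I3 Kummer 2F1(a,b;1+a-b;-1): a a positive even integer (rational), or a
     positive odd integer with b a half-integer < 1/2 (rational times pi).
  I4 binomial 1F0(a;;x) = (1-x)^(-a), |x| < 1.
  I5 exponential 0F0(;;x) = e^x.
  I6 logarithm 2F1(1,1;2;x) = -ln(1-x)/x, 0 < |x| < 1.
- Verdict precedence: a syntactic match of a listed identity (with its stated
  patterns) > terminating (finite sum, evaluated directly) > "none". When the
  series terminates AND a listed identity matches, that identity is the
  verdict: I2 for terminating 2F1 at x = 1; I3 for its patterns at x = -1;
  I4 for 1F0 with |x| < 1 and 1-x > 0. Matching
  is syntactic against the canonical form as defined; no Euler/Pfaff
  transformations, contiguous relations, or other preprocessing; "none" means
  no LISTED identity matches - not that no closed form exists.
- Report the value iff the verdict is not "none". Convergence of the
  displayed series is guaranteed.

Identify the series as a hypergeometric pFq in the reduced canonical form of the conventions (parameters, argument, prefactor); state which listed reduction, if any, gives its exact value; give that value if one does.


The series (x = -\frac{7}{8}) is 2F1: upper {\frac{5}{6}, \frac{7}{3}}, lower {\frac{3}{2}}, prefactor \frac{1}{5}. Verdict: none. Every listed pattern misses the 2F1 form at -\frac{7}{8}, upper {\frac{5}{6}, \frac{7}{3}}.

Structural cue: from the first term \frac{1}{5}: (1)_k (C = 1/5, x = -7/8) is k! itself.
Consecutive-term ratio: r(k) = -\frac{7}{8} * (k+\frac{5}{6}) (k+\frac{7}{3}) / [(k+\frac{3}{2}) (k+1)] - poly over poly, x = -\frac{7}{8} from leading terms; C = \frac{1}{5} at k = 0.


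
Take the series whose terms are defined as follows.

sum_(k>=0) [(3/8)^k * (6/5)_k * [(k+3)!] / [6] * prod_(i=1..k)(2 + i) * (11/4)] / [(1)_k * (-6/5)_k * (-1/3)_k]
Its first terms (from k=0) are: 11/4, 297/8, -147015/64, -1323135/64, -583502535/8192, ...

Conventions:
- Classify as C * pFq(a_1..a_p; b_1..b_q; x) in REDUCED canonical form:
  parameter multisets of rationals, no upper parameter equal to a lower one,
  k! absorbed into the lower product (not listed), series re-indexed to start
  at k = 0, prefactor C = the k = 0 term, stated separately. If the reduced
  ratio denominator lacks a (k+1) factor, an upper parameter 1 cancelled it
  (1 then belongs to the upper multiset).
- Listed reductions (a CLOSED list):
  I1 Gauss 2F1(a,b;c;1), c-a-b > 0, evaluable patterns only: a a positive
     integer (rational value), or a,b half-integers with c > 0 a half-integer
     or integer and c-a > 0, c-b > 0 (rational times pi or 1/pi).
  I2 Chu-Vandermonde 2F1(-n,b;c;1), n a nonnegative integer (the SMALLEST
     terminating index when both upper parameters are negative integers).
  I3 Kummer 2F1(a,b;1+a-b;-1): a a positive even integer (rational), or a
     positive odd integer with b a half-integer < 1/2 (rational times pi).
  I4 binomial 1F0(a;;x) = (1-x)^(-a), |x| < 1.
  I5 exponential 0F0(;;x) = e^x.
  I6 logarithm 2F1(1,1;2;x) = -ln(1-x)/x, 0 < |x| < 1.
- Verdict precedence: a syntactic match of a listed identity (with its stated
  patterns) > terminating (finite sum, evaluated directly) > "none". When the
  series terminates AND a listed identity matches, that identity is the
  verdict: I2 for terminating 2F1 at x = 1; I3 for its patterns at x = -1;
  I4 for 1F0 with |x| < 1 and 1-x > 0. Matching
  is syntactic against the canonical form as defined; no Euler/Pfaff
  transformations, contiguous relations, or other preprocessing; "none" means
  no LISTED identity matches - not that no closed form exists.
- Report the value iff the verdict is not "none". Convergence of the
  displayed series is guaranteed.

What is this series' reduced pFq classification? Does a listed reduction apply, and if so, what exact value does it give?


Prefactor 11/4, argument 3/8: 3F2 with upper {6/5, 3, 4} over lower {-6/5, -1/3}. Verdict: none (x = 3/8): each listed identity misses the multisets {6/5, 3, 4} ; {-6/5, -1/3}.

Key observation: with t_0 = 11/4, the running product (C = 11/4, x = 3/8) telescopes to a rising factorial.
Term ratio: r(k) = (3/8) * (k+6/5) (k+3) (k+4) / [(k-6/5) (k-1/3) (k+1)] - rational in k. x = (3/8); t_0 = 11/4; negate the roots.


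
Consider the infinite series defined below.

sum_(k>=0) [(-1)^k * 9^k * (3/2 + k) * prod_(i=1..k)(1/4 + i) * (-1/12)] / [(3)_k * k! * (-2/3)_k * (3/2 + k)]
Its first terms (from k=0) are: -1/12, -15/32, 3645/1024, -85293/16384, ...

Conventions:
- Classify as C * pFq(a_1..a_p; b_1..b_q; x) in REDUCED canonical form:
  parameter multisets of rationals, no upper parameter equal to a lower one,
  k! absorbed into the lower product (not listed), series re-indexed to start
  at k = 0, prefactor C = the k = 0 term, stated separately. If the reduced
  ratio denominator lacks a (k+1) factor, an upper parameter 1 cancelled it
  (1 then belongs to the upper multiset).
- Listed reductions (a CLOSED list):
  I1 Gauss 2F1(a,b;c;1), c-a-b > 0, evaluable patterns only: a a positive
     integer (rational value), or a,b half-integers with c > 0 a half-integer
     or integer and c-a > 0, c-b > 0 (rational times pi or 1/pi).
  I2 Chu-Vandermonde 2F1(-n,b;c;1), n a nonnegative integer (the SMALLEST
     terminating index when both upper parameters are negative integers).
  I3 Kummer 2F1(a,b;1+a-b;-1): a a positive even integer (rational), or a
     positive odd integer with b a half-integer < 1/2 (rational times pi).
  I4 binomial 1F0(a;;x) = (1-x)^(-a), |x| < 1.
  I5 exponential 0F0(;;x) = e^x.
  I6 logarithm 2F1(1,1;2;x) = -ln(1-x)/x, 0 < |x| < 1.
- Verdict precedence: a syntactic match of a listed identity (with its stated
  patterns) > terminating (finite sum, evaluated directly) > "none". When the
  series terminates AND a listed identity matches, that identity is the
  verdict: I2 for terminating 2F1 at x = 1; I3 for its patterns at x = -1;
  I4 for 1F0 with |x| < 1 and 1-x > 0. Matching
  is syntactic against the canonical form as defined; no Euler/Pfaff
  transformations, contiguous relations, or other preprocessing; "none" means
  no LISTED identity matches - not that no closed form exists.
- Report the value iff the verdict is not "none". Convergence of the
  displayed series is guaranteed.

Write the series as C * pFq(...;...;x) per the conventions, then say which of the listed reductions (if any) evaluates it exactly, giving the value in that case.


x = -9 here; the reduced form reads 1F2, upper {5/4}, lower {-2/3, 3}, C = -1/12. Verdict: no listed reduction: x = -9 and upper {5/4} fail every I1-I6 pattern.

Structural cue: t_0 being -1/12, the running product (prefactor -1/12) telescopes to a rising factorial.
Ratio: r(k) = (-9) * (k+5/4) / [(k-2/3) (k+3) (k+1)] - rational; roots negated = parameters, x = (-9), C = -1/12.


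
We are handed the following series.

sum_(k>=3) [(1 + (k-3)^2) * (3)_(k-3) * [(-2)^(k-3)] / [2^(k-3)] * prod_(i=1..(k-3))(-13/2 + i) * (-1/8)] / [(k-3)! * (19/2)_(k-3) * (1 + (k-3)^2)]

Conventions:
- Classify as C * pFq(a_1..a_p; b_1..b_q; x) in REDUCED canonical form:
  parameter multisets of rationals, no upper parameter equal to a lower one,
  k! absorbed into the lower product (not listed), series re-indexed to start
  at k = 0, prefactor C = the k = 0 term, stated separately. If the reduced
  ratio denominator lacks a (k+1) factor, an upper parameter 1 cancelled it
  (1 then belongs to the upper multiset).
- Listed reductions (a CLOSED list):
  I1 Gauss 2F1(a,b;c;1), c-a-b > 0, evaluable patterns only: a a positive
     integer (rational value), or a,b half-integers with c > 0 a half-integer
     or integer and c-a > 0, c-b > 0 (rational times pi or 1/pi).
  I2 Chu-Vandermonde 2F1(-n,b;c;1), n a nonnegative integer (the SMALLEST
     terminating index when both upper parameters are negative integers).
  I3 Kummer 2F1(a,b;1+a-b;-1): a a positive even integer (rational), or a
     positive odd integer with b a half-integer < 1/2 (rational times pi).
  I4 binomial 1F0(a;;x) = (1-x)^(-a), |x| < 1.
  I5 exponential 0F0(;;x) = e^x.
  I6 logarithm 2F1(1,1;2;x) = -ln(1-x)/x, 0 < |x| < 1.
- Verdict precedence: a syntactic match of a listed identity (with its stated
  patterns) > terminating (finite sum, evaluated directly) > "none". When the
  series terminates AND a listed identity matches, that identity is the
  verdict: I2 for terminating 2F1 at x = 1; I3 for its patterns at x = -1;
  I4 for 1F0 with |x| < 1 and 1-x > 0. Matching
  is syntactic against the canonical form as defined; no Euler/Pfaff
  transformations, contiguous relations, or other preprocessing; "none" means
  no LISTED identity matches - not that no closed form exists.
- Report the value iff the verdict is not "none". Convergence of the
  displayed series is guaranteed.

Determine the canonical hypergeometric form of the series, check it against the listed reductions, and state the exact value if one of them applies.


Canonical form: C = -1/8 times 2F1 with upper {-11/2, 3}, lower {19/2}, x = -1. Verdict: this is the Kummer evaluation I3 (x = -1; c = 19/2 equals 1+a-b for upper {-11/2, 3}: listed pattern). Value: (-109395/524288) * pi.

The tell: from the first term -1/8: k^2 + 1 divides numerator and denominator alike; C = -1/8 after cancelling.
Term ratio: r(k) = (-1) * (k-11/2) (k+3) / [(k+19/2) (k+1)] - rational; roots negated = parameters, x = (-1), C = -1/8.


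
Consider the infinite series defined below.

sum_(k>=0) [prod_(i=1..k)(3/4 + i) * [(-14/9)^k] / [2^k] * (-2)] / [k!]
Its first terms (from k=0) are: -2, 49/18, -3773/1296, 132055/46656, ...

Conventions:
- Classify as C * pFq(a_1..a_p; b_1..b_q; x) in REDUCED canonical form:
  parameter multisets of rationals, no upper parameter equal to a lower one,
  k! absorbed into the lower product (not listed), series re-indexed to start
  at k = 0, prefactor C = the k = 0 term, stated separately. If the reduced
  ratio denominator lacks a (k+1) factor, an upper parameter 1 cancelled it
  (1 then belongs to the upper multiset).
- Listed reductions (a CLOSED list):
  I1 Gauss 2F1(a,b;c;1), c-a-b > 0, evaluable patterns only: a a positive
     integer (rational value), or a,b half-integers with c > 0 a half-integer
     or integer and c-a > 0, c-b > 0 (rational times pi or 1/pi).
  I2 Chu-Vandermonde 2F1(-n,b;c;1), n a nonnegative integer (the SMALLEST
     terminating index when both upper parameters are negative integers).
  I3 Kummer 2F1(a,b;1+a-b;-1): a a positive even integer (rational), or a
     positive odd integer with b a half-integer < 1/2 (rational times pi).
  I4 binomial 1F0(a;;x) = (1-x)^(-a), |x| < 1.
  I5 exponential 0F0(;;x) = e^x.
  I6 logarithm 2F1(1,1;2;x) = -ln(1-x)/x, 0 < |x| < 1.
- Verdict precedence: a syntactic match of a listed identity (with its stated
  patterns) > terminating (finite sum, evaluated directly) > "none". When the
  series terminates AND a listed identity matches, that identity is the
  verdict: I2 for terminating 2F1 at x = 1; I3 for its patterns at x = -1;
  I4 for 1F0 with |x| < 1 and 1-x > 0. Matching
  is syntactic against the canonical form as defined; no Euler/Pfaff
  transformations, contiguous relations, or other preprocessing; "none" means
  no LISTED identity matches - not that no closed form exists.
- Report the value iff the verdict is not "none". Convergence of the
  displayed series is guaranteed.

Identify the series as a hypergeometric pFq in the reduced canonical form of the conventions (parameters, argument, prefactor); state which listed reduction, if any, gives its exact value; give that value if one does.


The tell: t_0 being -2, the two k-th powers (C = -2, x = -7/9) combine into one argument.
Term ratio: r(k) = (-7/9) * (k+7/4) / [(k+1)] ; factor over Q: parameters, x = (-7/9), and C = -2.

This is -2 * 1F0(7/4; -; -7/9) in reduced canonical form. Verdict: the I4 binomial reduction matches (the 1F0 binomial series: exponent -7/4, x = -7/9). Sum: (-2) * (16/9)^(-7/4).


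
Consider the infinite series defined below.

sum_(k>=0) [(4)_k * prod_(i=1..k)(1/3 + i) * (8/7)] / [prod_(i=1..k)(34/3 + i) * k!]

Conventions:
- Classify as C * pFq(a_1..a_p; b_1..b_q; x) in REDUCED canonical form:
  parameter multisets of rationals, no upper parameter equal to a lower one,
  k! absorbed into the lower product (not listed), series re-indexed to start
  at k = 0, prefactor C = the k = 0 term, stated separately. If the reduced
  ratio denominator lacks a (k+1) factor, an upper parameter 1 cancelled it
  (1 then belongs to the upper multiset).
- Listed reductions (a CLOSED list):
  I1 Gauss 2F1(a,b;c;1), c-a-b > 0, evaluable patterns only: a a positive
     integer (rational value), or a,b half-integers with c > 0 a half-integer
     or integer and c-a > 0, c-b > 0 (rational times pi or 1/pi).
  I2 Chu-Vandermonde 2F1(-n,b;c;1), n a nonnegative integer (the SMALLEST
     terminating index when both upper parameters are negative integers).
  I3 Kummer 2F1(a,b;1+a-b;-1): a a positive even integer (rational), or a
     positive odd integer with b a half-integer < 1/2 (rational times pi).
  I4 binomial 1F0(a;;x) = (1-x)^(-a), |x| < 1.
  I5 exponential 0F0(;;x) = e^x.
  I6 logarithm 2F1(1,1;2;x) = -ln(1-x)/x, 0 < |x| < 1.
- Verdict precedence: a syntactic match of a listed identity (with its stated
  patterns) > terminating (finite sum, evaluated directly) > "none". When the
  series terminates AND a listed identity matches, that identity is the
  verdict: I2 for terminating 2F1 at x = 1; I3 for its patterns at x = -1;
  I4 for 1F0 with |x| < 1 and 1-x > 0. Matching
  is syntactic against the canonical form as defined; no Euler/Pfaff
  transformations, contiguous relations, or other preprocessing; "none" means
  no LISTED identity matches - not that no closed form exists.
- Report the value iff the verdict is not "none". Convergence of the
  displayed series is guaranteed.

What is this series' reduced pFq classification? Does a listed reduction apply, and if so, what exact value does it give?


x = 1 here; the reduced form reads 2F1, upper {4/3, 4}, lower {37/3}, C = 8/7. Verdict: Gauss (I1, integer-parameter pattern) matches (x = 1: the Gamma ratio telescopes since c-a-b = 7 > 0 and a = 4 in Z>0). Its exact value is 10540/5103.

Key step: x = 1 and the running product (prefactor 8/7) telescopes to a rising factorial.
Step ratio: r(k) = 1 * (k+4/3) (k+4) / [(k+37/3) (k+1)] - rational; roots negated = parameters, x = 1, C = 8/7.


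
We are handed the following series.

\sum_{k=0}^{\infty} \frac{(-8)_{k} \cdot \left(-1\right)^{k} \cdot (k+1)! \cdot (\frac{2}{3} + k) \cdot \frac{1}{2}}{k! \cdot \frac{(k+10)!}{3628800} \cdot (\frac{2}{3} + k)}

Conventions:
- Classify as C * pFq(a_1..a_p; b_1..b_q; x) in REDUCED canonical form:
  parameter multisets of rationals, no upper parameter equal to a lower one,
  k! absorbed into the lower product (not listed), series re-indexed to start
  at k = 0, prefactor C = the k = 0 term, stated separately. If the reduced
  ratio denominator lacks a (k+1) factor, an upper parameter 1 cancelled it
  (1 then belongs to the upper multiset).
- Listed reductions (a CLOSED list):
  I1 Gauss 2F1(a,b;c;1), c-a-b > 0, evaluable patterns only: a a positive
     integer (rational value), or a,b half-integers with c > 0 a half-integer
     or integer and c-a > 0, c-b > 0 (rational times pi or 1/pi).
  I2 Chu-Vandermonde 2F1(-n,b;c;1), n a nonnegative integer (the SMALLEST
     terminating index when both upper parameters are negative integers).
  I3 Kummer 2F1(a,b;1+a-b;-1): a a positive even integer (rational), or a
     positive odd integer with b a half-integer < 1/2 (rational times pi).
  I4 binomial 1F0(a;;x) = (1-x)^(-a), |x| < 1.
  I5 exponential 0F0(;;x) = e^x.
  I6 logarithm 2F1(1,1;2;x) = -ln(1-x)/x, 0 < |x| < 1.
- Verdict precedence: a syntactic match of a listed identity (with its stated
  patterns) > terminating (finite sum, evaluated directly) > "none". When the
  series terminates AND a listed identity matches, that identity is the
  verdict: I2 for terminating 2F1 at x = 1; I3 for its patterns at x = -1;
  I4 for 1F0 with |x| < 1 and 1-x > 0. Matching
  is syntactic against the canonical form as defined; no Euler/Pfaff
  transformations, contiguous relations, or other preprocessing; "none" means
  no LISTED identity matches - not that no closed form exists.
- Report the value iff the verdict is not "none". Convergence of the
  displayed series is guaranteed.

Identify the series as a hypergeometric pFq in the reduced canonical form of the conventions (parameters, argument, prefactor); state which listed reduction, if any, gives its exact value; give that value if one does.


This is \frac{1}{2} * 2F1(-8, 2; 11; -1) in reduced canonical form. Verdict at x = -1: Kummer (I3) matches (x = -1; c = 11 equals 1+a-b for upper {-8, 2}: listed pattern). Value: \frac{5}{2}.

Key step: t_0 = \frac{1}{2} here, and the factorial ratio (C = 1/2) (k+a-1)!/(a-1)! is a rising factorial (a)_k.
Step ratio: r(k) = -1 * (k-8) (k+2) / [(k+11) (k+1)] ; factor over Q: parameters, x = -1, and C = \frac{1}{2}.


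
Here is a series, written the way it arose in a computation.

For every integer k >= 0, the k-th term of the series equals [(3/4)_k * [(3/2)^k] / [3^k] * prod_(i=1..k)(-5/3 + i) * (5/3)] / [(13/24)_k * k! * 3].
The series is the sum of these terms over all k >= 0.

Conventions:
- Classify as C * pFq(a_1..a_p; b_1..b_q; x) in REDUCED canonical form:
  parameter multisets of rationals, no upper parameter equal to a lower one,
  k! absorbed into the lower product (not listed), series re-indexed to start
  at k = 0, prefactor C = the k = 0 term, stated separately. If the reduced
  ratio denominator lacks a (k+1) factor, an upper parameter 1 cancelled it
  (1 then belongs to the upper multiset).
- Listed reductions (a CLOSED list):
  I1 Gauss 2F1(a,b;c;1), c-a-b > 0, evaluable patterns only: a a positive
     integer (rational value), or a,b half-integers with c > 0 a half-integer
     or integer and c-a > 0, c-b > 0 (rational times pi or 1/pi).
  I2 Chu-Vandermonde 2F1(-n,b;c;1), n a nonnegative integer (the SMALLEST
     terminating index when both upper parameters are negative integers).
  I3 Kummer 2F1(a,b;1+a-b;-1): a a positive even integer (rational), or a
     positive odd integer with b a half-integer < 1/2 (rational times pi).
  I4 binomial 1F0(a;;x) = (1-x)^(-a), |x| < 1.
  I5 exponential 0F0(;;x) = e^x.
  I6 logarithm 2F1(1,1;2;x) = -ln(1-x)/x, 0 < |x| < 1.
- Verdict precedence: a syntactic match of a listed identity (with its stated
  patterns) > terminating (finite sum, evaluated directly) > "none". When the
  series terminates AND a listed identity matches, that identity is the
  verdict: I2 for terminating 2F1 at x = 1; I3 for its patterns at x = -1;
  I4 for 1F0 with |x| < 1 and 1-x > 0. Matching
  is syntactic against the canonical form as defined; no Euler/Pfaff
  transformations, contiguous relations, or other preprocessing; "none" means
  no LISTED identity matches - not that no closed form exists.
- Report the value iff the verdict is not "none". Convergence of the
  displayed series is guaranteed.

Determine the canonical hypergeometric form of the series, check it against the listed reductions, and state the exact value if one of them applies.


The series (x = 1/2) is 2F1: upper {-2/3, 3/4}, lower {13/24}, prefactor 5/9. Verdict: none. No listed pattern accepts 2F1(-2/3, 3/4; 13/24; 1/2).

Structural cue: from the first term 5/9: the constant factors (prefactor 5/9) combine into one prefactor.
Step ratio: r(k) = (1/2) * (k-2/3) (k+3/4) / [(k+13/24) (k+1)] - rational in k. x = (1/2); t_0 = 5/9; negate the roots.


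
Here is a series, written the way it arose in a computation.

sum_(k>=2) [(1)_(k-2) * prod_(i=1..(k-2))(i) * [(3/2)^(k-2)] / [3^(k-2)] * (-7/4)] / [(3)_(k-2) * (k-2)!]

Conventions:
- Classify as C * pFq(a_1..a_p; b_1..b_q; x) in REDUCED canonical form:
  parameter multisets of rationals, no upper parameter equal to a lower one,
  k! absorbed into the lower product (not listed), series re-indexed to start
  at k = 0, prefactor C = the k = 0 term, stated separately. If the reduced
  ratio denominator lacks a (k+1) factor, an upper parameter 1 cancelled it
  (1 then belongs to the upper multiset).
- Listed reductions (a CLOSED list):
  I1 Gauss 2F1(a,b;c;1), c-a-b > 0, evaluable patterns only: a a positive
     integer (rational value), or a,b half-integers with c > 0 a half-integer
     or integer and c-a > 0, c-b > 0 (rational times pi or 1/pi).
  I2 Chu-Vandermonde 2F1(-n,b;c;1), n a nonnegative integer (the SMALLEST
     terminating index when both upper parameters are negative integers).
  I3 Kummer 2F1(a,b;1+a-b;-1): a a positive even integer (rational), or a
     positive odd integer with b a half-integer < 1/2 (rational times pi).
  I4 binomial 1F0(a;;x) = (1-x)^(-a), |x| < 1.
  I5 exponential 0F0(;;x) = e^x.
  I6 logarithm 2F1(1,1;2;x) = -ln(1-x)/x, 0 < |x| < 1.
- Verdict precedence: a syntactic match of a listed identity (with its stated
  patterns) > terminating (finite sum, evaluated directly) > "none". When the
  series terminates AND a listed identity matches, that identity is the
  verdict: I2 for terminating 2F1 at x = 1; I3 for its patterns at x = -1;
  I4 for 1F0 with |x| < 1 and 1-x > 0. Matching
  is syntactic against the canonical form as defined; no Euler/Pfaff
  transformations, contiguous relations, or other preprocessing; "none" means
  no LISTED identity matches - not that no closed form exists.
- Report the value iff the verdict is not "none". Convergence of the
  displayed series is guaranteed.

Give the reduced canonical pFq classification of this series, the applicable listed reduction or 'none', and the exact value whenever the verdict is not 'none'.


Structural cue: from the first term -7/4: the running product (prefactor -7/4) telescopes to a rising factorial.
Step ratio: r(k) = (1/2) * (k+1) (k+1) / [(k+3) (k+1)] - poly over poly, x = (1/2) from leading terms; C = -7/4 at k = 0.

x = 1/2 here; the reduced form reads 2F1, upper {1, 1}, lower {3}, C = -7/4. Verdict: none - at argument 1/2 the multisets {1, 1} ; {3} match no listed identity.


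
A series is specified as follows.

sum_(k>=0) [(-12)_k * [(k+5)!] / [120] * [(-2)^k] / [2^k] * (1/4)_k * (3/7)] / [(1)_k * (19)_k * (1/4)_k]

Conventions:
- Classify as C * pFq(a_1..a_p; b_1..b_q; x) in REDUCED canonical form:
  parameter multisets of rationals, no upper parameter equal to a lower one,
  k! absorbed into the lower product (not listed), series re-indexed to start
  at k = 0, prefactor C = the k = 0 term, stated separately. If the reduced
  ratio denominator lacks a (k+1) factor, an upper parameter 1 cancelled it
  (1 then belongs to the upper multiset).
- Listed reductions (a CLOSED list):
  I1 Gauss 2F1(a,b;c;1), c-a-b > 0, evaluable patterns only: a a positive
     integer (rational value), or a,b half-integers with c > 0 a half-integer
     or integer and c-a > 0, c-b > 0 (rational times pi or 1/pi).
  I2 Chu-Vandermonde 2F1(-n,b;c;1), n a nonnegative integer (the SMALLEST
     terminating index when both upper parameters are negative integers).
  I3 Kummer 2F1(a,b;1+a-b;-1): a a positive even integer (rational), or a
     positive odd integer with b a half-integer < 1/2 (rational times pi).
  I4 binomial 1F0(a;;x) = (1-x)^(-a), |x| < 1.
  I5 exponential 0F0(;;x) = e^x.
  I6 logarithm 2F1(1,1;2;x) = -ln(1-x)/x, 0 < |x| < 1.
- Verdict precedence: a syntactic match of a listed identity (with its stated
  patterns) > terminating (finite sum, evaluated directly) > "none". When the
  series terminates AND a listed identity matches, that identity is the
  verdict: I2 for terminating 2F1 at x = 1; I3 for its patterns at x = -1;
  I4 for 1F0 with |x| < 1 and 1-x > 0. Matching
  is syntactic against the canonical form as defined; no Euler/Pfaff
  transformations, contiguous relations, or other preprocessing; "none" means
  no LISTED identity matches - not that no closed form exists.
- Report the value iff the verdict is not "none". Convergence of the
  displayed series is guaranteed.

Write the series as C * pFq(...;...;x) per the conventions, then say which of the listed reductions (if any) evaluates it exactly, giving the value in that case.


x = -1 here; the reduced form reads 2F1, upper {-12, 6}, lower {19}, C = 3/7. Verdict at x = -1: Kummer's theorem (I3) matches (x = -1; c = 19 equals 1+a-b for upper {-12, 6}: listed pattern). Sum: 612/35.

Key step: from the first term 3/7: the two k-th powers (prefactor 3/7) combine into one argument.
Ratio: r(k) = (-1) * (k-12) (k+6) / [(k+19) (k+1)] - rational; roots negated = parameters, x = (-1), C = 3/7.


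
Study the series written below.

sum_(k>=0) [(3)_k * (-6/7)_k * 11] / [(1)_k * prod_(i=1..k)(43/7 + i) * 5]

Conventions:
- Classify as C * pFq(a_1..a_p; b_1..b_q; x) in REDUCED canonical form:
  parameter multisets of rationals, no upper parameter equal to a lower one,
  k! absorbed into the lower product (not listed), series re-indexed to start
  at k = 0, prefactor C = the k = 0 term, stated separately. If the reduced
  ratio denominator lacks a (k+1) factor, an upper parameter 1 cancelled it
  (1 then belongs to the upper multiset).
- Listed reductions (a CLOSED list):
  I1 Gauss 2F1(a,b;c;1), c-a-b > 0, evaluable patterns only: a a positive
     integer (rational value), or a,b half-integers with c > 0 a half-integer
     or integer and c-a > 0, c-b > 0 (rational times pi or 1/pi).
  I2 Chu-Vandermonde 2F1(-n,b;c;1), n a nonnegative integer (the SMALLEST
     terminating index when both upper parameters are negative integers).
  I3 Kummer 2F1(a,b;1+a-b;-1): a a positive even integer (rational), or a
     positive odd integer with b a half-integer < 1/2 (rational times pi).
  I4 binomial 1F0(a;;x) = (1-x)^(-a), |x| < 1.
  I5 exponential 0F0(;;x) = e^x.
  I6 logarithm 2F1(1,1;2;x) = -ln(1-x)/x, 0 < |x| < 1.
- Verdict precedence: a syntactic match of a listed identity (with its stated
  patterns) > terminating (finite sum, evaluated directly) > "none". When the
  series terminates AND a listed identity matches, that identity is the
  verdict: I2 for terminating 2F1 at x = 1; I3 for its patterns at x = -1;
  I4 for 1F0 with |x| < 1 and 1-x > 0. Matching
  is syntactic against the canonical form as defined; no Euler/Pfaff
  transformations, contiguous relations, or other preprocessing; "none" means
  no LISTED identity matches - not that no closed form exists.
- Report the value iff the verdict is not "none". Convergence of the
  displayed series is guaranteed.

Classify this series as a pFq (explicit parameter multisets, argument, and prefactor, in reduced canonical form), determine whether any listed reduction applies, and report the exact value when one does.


Reduced: x = 1, 2F1, upper = {-6/7, 3}, lower = {50/7}, C = 11/5. Verdict: this is Gauss (I1, integer-parameter pattern) (x = 1: the Gamma ratio telescopes since c-a-b = 5 > 0 and a = 3 in Z>0). Exact value: 82302/60025.

Key observation: t_0 = 11/5 here, and the lower running product (C = 11/5) is a rising factorial.
Adjacent-term ratio: r(k) = 1 * (k-6/7) (k+3) / [(k+50/7) (k+1)] - rational in k. x = 1; t_0 = 11/5; negate the roots.


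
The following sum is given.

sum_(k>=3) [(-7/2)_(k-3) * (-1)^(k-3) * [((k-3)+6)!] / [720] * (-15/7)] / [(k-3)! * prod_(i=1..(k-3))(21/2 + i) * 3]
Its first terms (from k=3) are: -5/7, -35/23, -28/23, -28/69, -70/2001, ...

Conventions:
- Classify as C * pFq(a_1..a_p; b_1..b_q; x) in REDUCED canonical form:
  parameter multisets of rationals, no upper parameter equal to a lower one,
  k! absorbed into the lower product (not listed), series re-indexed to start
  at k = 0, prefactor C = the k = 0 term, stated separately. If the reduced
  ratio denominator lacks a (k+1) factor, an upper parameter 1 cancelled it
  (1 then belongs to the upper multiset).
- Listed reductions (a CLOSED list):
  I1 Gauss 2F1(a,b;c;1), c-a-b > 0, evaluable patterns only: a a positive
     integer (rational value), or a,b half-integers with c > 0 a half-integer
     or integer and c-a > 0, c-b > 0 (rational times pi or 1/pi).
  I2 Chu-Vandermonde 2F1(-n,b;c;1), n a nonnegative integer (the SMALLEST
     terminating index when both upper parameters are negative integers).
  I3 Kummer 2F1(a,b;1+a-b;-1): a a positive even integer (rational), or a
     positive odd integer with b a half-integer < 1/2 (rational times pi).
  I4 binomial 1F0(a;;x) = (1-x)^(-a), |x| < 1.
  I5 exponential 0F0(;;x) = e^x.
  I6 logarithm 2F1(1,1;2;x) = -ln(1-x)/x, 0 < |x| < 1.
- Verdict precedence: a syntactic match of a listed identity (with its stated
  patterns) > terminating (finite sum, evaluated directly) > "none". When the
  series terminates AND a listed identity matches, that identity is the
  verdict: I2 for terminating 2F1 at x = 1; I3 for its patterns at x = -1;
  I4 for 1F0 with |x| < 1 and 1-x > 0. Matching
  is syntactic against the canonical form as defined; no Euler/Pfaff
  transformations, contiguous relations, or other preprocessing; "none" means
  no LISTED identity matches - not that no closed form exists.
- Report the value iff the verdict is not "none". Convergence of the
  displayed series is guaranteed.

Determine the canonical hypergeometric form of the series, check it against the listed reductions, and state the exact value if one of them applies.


At argument -1: a 2F1 with upper {-7/2, 7}, lower {23/2}, scaled by C = -5/7. Verdict: the Kummer evaluation I3 applies (x = -1; c = 23/2 equals 1+a-b for upper {-7/2, 7}: listed pattern). Value: (-10392525/8388608) * pi.

First insight: with t_0 = -5/7, the lower running product (C = -5/7, x = -1) is a rising factorial.
Consecutive-term ratio: r(k) = (-1) * (k-7/2) (k+7) / [(k+23/2) (k+1)] ; factor over Q: parameters, x = (-1), and C = -5/7.


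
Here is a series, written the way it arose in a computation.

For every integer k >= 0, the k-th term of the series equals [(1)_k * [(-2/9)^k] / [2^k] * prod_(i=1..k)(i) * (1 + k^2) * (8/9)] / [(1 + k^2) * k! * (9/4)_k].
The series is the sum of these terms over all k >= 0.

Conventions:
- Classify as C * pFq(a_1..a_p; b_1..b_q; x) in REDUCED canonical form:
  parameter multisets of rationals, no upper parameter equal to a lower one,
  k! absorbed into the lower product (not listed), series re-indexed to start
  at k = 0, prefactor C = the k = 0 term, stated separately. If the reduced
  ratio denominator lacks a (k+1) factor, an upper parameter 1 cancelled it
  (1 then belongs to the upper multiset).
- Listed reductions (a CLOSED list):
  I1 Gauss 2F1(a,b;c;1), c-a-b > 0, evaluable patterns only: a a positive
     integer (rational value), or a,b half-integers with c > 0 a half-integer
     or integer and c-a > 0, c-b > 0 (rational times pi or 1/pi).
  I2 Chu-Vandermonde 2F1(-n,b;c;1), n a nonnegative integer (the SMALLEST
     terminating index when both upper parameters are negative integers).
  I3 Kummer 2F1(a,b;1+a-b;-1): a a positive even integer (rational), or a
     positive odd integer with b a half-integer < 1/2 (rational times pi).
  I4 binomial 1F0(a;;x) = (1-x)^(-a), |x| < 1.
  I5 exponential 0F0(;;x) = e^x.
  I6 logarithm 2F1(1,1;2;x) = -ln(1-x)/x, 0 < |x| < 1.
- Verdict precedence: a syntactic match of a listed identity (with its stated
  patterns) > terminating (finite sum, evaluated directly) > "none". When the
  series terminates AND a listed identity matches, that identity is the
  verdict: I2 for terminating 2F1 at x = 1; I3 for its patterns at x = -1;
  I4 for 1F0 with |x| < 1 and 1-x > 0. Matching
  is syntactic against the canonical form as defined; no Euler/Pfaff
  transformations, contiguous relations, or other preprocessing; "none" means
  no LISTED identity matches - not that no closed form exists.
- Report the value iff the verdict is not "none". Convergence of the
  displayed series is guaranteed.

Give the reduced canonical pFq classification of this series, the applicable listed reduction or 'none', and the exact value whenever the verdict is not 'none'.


This is 8/9 * 2F1(1, 1; 9/4; -1/9) in reduced canonical form. Verdict: none. A 2F1 with upper {1, 1} fits none of I1-I6 at x = -1/9; the sum runs forever.

First insight: t_0 = 8/9 here, and the running product (prefactor 8/9) telescopes to a rising factorial.
Adjacent-term ratio: r(k) = (-1/9) * (k+1) (k+1) / [(k+9/4) (k+1)] - rational; roots negated = parameters, x = (-1/9), C = 8/9.


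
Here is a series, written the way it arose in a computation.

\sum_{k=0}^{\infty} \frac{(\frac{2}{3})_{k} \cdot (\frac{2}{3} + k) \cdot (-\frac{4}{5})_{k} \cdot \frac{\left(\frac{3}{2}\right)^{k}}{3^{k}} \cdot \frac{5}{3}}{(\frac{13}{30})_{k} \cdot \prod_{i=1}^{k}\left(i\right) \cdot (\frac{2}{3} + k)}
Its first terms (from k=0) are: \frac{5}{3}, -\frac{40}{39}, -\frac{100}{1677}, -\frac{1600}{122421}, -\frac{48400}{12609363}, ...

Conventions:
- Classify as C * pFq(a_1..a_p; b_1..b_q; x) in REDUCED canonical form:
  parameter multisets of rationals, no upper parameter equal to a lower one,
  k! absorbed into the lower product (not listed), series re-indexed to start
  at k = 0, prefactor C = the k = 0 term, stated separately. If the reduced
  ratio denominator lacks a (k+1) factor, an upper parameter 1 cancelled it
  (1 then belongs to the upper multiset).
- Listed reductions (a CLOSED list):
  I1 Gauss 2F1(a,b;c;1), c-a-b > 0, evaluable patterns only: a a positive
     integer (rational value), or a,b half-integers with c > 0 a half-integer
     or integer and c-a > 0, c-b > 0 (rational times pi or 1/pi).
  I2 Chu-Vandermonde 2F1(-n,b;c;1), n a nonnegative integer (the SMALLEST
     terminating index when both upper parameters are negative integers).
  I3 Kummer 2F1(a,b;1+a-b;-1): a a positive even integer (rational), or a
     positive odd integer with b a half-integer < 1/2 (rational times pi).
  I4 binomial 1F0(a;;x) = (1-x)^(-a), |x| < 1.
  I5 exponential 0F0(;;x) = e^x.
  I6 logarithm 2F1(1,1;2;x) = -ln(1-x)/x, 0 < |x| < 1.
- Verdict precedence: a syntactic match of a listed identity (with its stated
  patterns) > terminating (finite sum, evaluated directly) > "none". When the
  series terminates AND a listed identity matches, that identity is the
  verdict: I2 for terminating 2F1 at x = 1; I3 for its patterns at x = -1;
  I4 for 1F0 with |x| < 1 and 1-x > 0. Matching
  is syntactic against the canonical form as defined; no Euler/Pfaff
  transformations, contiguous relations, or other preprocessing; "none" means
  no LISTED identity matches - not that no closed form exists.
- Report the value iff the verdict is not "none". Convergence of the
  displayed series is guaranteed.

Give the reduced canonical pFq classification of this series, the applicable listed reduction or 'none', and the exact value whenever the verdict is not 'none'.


At argument \frac{1}{2}: a 2F1 with upper {-\frac{4}{5}, \frac{2}{3}}, lower {\frac{13}{30}}, scaled by C = \frac{5}{3}. Verdict: none. A 2F1 with upper {-\frac{4}{5}, \frac{2}{3}} fits none of I1-I6 at x = \frac{1}{2}; the sum runs forever.

Structural cue: x = \frac{1}{2} and striking the common factor k + 2/3 reduces the term (prefactor 5/3).
Adjacent-term ratio: r(k) = \frac{1}{2} * (k-\frac{4}{5}) (k+\frac{2}{3}) / [(k+\frac{13}{30}) (k+1)] - rational in k, leading ratio \frac{1}{2}; with t_0 = \frac{5}{3}, classification follows.
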